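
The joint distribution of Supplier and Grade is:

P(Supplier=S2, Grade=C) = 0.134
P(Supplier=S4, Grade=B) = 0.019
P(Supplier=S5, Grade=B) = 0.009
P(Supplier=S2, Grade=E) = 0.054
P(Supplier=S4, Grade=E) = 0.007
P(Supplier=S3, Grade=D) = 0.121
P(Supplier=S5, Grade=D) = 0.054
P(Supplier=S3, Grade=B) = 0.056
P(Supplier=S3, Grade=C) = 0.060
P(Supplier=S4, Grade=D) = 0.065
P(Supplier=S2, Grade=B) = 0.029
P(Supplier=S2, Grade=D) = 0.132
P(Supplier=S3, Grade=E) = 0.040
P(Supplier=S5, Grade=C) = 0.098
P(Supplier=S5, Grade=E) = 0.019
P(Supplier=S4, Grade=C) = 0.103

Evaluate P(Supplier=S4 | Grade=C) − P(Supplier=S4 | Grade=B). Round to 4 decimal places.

P(Grade=C) = 0.134 + 0.060 + 0.103 + 0.098 = 0.395; P(Supplier=S4 | Grade=C) = 0.103/0.395 = 0.26076.
P(Grade=B) = 0.029 + 0.056 + 0.019 + 0.009 = 0.113; P(Supplier=S4 | Grade=B) = 0.019/0.113 = 0.16814.
Difference = 0.0926.

0.0926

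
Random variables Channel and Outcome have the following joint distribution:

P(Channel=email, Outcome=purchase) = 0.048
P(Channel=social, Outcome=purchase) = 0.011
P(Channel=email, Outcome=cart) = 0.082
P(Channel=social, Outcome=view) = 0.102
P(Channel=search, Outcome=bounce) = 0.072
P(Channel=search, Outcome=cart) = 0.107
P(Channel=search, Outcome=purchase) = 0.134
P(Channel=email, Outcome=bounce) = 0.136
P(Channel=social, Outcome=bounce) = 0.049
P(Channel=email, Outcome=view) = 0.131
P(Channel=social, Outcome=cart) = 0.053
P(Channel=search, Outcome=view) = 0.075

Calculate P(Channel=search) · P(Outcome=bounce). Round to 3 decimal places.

0.100

P(Channel=search) = 0.072 + 0.075 + 0.107 + 0.134 = 0.388.
P(Outcome=bounce) = 0.136 + 0.072 + 0.049 = 0.257.
Product: 0.388 × 0.257 = 0.100.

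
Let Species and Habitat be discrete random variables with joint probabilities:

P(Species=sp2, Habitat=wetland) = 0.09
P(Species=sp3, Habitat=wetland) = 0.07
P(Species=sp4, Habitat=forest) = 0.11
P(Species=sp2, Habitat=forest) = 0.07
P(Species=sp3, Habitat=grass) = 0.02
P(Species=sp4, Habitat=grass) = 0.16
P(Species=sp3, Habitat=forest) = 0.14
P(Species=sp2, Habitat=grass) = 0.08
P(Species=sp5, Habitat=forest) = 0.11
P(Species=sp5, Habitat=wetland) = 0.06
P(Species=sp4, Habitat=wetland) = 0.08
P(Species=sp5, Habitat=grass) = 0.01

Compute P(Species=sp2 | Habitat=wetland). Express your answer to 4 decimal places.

0.3000

P(Habitat=wetland) = 0.09 + 0.07 + 0.08 + 0.06 = 0.30.
P(Species=sp2 | Habitat=wetland) = 0.09/0.30 = 0.3000.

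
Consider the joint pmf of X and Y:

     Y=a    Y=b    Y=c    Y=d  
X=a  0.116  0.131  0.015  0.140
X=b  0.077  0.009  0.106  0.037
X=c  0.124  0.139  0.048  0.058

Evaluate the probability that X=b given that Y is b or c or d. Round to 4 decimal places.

0.2225

P(Y=b) = 0.131 + 0.009 + 0.139 = 0.279.
P(Y=c) = 0.015 + 0.106 + 0.048 = 0.169.
P(Y=d) = 0.140 + 0.037 + 0.058 = 0.235.
P(Y ∈ {b, c, d}) = 0.279 + 0.169 + 0.235 = 0.683; P(X=b, Y ∈ {b, c, d}) = 0.009 + 0.106 + 0.037 = 0.152.
P(X=b | Y ∈ {b, c, d}) = 0.152/0.683 = 0.2225.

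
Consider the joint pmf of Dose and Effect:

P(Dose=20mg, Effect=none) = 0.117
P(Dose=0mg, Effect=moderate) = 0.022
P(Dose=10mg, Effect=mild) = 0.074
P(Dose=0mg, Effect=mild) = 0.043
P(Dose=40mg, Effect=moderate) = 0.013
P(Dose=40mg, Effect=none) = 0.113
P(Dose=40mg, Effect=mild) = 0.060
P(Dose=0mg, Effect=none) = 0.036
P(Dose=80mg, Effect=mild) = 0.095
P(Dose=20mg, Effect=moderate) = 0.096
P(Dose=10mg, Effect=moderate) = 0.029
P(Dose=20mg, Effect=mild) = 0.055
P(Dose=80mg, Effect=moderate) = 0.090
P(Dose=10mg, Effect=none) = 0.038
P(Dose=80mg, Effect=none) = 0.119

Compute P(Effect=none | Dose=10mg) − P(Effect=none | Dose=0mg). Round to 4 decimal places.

P(Dose=10mg) = 0.038 + 0.074 + 0.029 = 0.141; P(Effect=none | Dose=10mg) = 0.038/0.141 = 0.26950.
P(Dose=0mg) = 0.036 + 0.043 + 0.022 = 0.101; P(Effect=none | Dose=0mg) = 0.036/0.101 = 0.35644.
Difference = -0.0869.

-0.0869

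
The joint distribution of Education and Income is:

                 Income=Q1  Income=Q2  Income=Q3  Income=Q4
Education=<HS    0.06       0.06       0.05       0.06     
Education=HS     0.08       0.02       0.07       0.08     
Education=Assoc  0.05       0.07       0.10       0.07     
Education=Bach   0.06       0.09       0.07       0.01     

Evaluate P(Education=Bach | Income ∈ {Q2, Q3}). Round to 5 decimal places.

0.30189

P(Income=Q2) = 0.06 + 0.02 + 0.07 + 0.09 = 0.24.
P(Income=Q3) = 0.05 + 0.07 + 0.10 + 0.07 = 0.29.
P(Income ∈ {Q2, Q3}) = 0.24 + 0.29 = 0.53; P(Education=Bach, Income ∈ {Q2, Q3}) = 0.09 + 0.07 = 0.16.
P(Education=Bach | Income ∈ {Q2, Q3}) = 0.16/0.53 = 0.30189.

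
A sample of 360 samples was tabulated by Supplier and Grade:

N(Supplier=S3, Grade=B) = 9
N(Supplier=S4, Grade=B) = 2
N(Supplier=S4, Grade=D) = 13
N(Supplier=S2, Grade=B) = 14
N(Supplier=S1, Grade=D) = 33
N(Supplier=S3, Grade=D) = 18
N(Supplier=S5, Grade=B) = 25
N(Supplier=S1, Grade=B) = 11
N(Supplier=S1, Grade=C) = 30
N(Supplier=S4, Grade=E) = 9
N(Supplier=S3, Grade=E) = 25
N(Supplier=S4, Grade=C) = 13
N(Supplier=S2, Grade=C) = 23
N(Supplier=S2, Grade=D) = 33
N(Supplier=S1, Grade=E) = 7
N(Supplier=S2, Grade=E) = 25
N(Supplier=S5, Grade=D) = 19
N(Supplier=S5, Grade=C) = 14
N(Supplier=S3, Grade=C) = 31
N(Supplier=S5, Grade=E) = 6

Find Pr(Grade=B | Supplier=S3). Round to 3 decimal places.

Total with Supplier=S3: 9 + 31 + 18 + 25 = 83.
P(Grade=B | Supplier=S3) = 9/83 = 0.108.

0.108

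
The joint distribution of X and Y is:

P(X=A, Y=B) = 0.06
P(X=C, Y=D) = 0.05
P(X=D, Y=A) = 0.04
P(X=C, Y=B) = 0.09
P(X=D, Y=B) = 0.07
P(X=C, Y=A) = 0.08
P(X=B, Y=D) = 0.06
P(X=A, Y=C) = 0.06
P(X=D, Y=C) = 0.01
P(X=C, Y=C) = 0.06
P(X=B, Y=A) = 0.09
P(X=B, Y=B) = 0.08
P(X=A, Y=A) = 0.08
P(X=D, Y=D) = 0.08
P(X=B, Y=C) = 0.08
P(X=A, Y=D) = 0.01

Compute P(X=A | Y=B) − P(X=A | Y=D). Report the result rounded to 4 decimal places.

P(Y=B) = 0.06 + 0.08 + 0.09 + 0.07 = 0.30; P(X=A | Y=B) = 0.06/0.30 = 0.20000.
P(Y=D) = 0.01 + 0.06 + 0.05 + 0.08 = 0.20; P(X=A | Y=D) = 0.01/0.20 = 0.05000.
Difference = 0.1500.

0.1500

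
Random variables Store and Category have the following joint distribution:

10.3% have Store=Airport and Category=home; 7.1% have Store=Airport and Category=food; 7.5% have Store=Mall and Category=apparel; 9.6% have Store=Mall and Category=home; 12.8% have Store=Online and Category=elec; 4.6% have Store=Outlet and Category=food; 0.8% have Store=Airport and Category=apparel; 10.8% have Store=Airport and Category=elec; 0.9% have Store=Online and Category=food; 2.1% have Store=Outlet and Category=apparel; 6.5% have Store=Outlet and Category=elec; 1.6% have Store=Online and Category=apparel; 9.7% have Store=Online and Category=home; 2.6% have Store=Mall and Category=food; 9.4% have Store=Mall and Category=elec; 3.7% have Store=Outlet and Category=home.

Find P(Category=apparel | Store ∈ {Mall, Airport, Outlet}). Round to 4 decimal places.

0.1387

P(Store=Mall) = 0.026 + 0.075 + 0.094 + 0.096 = 0.291.
P(Store=Airport) = 0.071 + 0.008 + 0.108 + 0.103 = 0.290.
P(Store=Outlet) = 0.046 + 0.021 + 0.065 + 0.037 = 0.169.
P(Store ∈ {Mall, Airport, Outlet}) = 0.291 + 0.290 + 0.169 = 0.750; P(Category=apparel, Store ∈ {Mall, Airport, Outlet}) = 0.075 + 0.008 + 0.021 = 0.104.
P(Category=apparel | Store ∈ {Mall, Airport, Outlet}) = 0.104/0.750 = 0.1387.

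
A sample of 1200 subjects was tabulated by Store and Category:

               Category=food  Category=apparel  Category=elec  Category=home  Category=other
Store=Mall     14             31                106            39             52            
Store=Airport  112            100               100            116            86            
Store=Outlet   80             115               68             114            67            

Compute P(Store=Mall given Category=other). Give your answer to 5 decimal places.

0.25366

Total with Category=other: 52 + 86 + 67 = 205.
P(Store=Mall | Category=other) = 52/205 = 0.25366.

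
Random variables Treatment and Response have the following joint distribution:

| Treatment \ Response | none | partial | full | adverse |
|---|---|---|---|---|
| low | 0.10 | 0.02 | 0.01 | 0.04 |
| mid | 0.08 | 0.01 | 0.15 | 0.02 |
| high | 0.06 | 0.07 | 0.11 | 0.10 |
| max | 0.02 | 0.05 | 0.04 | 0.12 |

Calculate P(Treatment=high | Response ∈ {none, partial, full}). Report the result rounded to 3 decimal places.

P(Response=none) = 0.10 + 0.08 + 0.06 + 0.02 = 0.26.
P(Response=partial) = 0.02 + 0.01 + 0.07 + 0.05 = 0.15.
P(Response=full) = 0.01 + 0.15 + 0.11 + 0.04 = 0.31.
P(Response ∈ {none, partial, full}) = 0.26 + 0.15 + 0.31 = 0.72; P(Treatment=high, Response ∈ {none, partial, full}) = 0.06 + 0.07 + 0.11 = 0.24.
P(Treatment=high | Response ∈ {none, partial, full}) = 0.24/0.72 = 0.333.

0.333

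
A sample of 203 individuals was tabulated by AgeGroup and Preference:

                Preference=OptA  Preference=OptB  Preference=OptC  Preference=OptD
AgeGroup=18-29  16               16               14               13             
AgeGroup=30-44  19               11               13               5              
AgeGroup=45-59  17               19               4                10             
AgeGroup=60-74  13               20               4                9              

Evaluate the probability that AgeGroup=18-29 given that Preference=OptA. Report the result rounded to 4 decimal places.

Total with Preference=OptA: 16 + 19 + 17 + 13 = 65.
P(AgeGroup=18-29 | Preference=OptA) = 16/65 = 0.2462.

0.2462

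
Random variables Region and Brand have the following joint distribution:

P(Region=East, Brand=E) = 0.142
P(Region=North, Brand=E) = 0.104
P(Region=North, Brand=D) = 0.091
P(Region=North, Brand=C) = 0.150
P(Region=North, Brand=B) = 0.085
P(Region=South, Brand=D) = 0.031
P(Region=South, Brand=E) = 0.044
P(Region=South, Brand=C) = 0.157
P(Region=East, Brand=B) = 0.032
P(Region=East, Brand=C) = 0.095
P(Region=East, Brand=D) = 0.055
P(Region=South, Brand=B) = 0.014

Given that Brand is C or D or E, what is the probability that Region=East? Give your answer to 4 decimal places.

0.3360

P(Brand=C) = 0.150 + 0.157 + 0.095 = 0.402.
P(Brand=D) = 0.091 + 0.031 + 0.055 = 0.177.
P(Brand=E) = 0.104 + 0.044 + 0.142 = 0.290.
P(Brand ∈ {C, D, E}) = 0.402 + 0.177 + 0.290 = 0.869; P(Region=East, Brand ∈ {C, D, E}) = 0.095 + 0.055 + 0.142 = 0.292.
P(Region=East | Brand ∈ {C, D, E}) = 0.292/0.869 = 0.3360.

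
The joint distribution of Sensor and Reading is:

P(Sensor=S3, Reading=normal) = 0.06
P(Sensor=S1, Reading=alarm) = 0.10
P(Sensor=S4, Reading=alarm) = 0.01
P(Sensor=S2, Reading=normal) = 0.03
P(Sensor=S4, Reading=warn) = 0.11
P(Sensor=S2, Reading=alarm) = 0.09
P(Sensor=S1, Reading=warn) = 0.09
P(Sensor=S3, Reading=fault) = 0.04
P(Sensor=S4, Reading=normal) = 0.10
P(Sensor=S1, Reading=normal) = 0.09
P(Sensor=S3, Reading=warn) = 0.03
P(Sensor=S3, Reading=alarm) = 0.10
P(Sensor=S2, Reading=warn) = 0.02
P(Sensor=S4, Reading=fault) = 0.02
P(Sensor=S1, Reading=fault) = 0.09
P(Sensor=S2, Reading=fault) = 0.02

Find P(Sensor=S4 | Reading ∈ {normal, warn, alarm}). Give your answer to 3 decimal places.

P(Reading=normal) = 0.09 + 0.03 + 0.06 + 0.10 = 0.28.
P(Reading=warn) = 0.09 + 0.02 + 0.03 + 0.11 = 0.25.
P(Reading=alarm) = 0.10 + 0.09 + 0.10 + 0.01 = 0.30.
P(Reading ∈ {normal, warn, alarm}) = 0.28 + 0.25 + 0.30 = 0.83; P(Sensor=S4, Reading ∈ {normal, warn, alarm}) = 0.10 + 0.11 + 0.01 = 0.22.
P(Sensor=S4 | Reading ∈ {normal, warn, alarm}) = 0.22/0.83 = 0.265.

0.265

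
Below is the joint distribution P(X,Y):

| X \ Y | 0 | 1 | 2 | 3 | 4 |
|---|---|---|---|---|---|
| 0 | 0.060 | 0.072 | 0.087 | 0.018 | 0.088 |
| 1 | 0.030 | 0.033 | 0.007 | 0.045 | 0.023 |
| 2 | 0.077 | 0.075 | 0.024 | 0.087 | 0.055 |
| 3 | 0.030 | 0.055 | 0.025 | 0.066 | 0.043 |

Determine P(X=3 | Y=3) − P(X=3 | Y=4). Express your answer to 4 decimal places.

0.0998

P(Y=3) = 0.018 + 0.045 + 0.087 + 0.066 = 0.216; P(X=3 | Y=3) = 0.066/0.216 = 0.30556.
P(Y=4) = 0.088 + 0.023 + 0.055 + 0.043 = 0.209; P(X=3 | Y=4) = 0.043/0.209 = 0.20574.
Difference = 0.0998.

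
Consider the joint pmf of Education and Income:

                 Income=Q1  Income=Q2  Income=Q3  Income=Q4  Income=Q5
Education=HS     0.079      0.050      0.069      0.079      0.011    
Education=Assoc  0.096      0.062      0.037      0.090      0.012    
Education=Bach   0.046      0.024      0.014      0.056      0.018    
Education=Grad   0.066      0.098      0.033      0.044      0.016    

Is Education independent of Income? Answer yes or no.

P(Education=Grad) = 0.257 and P(Income=Q2) = 0.234, so their product is 0.06014, but P(Education=Grad, Income=Q2) = 0.098. Since these differ, Education and Income are not independent.

no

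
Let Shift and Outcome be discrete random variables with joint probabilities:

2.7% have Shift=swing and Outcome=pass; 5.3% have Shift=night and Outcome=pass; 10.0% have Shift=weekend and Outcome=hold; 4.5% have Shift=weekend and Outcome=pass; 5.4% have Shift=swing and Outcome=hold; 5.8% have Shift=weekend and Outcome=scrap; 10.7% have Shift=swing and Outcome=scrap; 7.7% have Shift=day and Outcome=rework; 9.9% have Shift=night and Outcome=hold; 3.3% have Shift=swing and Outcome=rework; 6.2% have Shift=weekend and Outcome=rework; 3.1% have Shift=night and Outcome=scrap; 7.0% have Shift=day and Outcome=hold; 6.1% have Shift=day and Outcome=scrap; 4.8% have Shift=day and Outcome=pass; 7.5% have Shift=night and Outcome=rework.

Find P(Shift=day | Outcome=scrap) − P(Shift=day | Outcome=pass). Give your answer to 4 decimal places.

-0.0401

P(Outcome=scrap) = 0.061 + 0.107 + 0.031 + 0.058 = 0.257; P(Shift=day | Outcome=scrap) = 0.061/0.257 = 0.23735.
P(Outcome=pass) = 0.048 + 0.027 + 0.053 + 0.045 = 0.173; P(Shift=day | Outcome=pass) = 0.048/0.173 = 0.27746.
Difference = -0.0401.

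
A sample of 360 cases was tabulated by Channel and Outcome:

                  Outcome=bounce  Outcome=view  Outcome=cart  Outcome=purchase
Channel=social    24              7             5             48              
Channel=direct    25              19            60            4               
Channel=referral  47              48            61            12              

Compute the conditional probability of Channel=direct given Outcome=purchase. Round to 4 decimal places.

0.0625

Total with Outcome=purchase: 48 + 4 + 12 = 64.
P(Channel=direct | Outcome=purchase) = 4/64 = 0.0625.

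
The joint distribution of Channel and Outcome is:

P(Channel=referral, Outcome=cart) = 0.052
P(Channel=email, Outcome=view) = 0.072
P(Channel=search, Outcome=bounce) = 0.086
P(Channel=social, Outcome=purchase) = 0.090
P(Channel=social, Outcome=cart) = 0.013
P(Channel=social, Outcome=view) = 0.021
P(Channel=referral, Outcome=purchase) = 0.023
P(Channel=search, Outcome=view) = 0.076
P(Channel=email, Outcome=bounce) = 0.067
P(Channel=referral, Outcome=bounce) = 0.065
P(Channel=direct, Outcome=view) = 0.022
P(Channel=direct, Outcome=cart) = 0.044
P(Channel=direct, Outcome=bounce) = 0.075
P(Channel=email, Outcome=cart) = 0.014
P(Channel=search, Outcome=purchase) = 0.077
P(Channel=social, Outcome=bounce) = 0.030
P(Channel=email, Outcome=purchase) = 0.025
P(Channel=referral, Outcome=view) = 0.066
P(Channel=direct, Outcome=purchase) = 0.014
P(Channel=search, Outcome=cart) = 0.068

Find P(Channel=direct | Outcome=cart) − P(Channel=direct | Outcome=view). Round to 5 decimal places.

0.14476

P(Outcome=cart) = 0.014 + 0.068 + 0.013 + 0.044 + 0.052 = 0.191; P(Channel=direct | Outcome=cart) = 0.044/0.191 = 0.230366.
P(Outcome=view) = 0.072 + 0.076 + 0.021 + 0.022 + 0.066 = 0.257; P(Channel=direct | Outcome=view) = 0.022/0.257 = 0.085603.
Difference = 0.14476.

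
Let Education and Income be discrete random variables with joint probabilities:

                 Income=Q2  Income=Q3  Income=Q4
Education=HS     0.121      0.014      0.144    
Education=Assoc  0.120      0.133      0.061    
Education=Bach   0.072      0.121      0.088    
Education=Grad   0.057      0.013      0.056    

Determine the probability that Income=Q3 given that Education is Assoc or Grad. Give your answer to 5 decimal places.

0.33182

P(Education=Assoc) = 0.120 + 0.133 + 0.061 = 0.314.
P(Education=Grad) = 0.057 + 0.013 + 0.056 = 0.126.
P(Education ∈ {Assoc, Grad}) = 0.314 + 0.126 = 0.440; P(Income=Q3, Education ∈ {Assoc, Grad}) = 0.133 + 0.013 = 0.146.
P(Income=Q3 | Education ∈ {Assoc, Grad}) = 0.146/0.440 = 0.33182.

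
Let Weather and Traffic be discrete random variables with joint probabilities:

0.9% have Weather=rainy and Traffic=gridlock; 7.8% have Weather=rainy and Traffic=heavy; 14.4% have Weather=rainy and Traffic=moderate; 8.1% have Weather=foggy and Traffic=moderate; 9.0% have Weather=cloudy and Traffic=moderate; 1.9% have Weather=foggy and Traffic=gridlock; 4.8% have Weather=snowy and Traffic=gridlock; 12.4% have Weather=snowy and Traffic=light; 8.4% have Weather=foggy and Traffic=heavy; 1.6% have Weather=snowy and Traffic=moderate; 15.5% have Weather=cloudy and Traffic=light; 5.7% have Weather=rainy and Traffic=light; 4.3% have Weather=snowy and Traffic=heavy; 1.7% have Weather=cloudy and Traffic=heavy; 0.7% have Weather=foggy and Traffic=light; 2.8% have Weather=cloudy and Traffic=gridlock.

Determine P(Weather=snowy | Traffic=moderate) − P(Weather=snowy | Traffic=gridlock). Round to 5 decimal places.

P(Traffic=moderate) = 0.090 + 0.144 + 0.016 + 0.081 = 0.331; P(Weather=snowy | Traffic=moderate) = 0.016/0.331 = 0.048338.
P(Traffic=gridlock) = 0.028 + 0.009 + 0.048 + 0.019 = 0.104; P(Weather=snowy | Traffic=gridlock) = 0.048/0.104 = 0.461538.
Difference = -0.41320.

-0.41320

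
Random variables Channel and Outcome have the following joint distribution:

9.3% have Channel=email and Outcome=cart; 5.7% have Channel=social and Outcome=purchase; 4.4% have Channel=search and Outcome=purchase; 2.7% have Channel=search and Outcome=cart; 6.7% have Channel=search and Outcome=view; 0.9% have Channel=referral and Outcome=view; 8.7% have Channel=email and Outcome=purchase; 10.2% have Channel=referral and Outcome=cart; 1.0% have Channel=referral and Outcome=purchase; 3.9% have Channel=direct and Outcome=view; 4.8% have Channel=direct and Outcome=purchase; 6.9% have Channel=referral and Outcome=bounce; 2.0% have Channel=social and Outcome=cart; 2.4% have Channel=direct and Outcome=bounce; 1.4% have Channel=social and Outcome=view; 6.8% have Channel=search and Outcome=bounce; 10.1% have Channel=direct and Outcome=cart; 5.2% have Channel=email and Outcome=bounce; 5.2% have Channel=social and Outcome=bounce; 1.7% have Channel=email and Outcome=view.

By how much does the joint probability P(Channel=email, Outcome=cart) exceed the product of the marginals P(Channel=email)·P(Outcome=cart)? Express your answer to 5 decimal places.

0.00759

P(Channel=email) = 0.052 + 0.017 + 0.093 + 0.087 = 0.249.
P(Outcome=cart) = 0.093 + 0.027 + 0.020 + 0.101 + 0.102 = 0.343.
P(Channel=email, Outcome=cart) − P(Channel=email)P(Outcome=cart) = 0.093 − 0.249×0.343 = 0.00759.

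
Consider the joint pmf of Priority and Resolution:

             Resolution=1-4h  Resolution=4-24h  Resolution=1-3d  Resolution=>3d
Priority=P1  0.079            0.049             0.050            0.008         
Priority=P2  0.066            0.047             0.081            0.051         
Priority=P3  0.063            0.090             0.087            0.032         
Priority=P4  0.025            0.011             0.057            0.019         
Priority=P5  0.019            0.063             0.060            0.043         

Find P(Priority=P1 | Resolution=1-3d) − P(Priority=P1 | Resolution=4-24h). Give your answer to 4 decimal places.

P(Resolution=1-3d) = 0.050 + 0.081 + 0.087 + 0.057 + 0.060 = 0.335; P(Priority=P1 | Resolution=1-3d) = 0.050/0.335 = 0.14925.
P(Resolution=4-24h) = 0.049 + 0.047 + 0.090 + 0.011 + 0.063 = 0.260; P(Priority=P1 | Resolution=4-24h) = 0.049/0.260 = 0.18846.
Difference = -0.0392.

-0.0392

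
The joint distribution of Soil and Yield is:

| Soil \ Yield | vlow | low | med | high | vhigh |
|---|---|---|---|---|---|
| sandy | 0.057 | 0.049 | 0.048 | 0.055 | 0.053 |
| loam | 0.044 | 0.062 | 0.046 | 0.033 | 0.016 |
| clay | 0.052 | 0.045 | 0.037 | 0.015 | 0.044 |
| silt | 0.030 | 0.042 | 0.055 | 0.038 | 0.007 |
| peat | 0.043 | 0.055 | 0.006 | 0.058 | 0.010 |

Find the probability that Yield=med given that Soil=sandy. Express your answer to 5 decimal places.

P(Soil=sandy) = 0.057 + 0.049 + 0.048 + 0.055 + 0.053 = 0.262.
P(Yield=med | Soil=sandy) = 0.048/0.262 = 0.18321.

0.18321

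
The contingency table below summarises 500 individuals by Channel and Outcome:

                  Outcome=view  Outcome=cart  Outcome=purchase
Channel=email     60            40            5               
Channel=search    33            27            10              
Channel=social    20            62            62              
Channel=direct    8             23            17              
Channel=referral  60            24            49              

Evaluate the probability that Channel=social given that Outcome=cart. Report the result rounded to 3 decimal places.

Total with Outcome=cart: 40 + 27 + 62 + 23 + 24 = 176.
P(Channel=social | Outcome=cart) = 62/176 = 0.352.

0.352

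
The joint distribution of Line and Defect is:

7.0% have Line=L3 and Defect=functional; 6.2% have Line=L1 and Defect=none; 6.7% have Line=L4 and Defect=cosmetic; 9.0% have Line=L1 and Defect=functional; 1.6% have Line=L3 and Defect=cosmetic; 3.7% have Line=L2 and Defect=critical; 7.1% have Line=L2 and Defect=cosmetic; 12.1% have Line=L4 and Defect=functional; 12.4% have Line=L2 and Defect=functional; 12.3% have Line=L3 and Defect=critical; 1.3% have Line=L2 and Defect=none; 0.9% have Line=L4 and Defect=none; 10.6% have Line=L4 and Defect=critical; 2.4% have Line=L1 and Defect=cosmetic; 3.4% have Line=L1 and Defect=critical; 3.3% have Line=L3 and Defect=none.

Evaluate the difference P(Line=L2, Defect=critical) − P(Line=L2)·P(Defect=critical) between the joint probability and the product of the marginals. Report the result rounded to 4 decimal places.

-0.0365

P(Line=L2) = 0.013 + 0.071 + 0.124 + 0.037 = 0.245.
P(Defect=critical) = 0.034 + 0.037 + 0.123 + 0.106 = 0.300.
P(Line=L2, Defect=critical) − P(Line=L2)P(Defect=critical) = 0.037 − 0.245×0.300 = -0.0365.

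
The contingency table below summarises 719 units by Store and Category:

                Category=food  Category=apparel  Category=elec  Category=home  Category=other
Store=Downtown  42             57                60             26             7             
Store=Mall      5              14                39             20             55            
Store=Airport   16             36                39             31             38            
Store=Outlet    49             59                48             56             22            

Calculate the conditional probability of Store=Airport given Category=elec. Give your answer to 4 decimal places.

0.2097

Total with Category=elec: 60 + 39 + 39 + 48 = 186.
P(Store=Airport | Category=elec) = 39/186 = 0.2097.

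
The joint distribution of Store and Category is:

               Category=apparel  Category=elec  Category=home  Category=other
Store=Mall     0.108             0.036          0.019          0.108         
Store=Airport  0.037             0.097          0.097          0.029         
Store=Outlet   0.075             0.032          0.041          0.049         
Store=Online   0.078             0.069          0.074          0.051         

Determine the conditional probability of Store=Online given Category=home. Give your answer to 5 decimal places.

P(Category=home) = 0.019 + 0.097 + 0.041 + 0.074 = 0.231.
P(Store=Online | Category=home) = 0.074/0.231 = 0.32035.

0.32035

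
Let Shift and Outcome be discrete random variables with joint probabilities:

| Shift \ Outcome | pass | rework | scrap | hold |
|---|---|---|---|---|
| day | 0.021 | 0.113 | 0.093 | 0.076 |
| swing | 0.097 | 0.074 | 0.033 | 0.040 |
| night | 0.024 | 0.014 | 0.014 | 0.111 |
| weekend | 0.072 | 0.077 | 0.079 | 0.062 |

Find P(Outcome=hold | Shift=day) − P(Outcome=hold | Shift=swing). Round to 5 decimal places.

0.08689

P(Shift=day) = 0.021 + 0.113 + 0.093 + 0.076 = 0.303; P(Outcome=hold | Shift=day) = 0.076/0.303 = 0.250825.
P(Shift=swing) = 0.097 + 0.074 + 0.033 + 0.040 = 0.244; P(Outcome=hold | Shift=swing) = 0.040/0.244 = 0.163934.
Difference = 0.08689.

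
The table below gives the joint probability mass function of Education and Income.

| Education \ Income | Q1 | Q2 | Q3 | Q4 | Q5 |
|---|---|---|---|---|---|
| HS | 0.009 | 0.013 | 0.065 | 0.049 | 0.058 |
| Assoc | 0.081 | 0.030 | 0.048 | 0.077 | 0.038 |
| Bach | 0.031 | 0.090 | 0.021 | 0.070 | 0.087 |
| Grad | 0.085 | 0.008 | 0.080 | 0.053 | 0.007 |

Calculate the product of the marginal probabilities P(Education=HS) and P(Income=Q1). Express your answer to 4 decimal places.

P(Education=HS) = 0.009 + 0.013 + 0.065 + 0.049 + 0.058 = 0.194.
P(Income=Q1) = 0.009 + 0.081 + 0.031 + 0.085 = 0.206.
Product: 0.194 × 0.206 = 0.0400.

0.0400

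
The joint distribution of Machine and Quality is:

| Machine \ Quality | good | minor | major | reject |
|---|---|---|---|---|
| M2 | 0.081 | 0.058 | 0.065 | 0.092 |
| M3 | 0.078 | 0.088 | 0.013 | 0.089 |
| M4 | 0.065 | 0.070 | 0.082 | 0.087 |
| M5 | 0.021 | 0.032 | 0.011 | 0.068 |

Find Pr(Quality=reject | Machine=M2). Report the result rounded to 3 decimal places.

P(Machine=M2) = 0.081 + 0.058 + 0.065 + 0.092 = 0.296.
P(Quality=reject | Machine=M2) = 0.092/0.296 = 0.311.

0.311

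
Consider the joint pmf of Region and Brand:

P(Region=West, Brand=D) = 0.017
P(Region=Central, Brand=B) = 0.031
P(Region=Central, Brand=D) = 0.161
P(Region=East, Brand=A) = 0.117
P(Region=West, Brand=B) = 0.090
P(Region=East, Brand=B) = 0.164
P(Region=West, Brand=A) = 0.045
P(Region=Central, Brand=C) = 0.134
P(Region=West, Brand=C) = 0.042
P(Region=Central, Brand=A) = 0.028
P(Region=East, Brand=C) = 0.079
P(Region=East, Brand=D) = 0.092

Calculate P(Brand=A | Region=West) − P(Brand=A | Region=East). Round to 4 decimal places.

-0.0269

P(Region=West) = 0.045 + 0.090 + 0.042 + 0.017 = 0.194; P(Brand=A | Region=West) = 0.045/0.194 = 0.23196.
P(Region=East) = 0.117 + 0.164 + 0.079 + 0.092 = 0.452; P(Brand=A | Region=East) = 0.117/0.452 = 0.25885.
Difference = -0.0269.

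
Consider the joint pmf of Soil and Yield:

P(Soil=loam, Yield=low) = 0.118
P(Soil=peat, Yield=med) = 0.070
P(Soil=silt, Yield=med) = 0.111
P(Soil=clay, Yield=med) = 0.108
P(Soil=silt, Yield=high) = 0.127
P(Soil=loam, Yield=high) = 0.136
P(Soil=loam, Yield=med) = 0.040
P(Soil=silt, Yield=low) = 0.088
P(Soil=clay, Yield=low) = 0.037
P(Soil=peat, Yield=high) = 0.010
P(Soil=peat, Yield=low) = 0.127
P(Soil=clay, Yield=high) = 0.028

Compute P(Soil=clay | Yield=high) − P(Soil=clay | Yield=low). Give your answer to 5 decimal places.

P(Yield=high) = 0.136 + 0.028 + 0.127 + 0.010 = 0.301; P(Soil=clay | Yield=high) = 0.028/0.301 = 0.093023.
P(Yield=low) = 0.118 + 0.037 + 0.088 + 0.127 = 0.370; P(Soil=clay | Yield=low) = 0.037/0.370 = 0.100000.
Difference = -0.00698.

-0.00698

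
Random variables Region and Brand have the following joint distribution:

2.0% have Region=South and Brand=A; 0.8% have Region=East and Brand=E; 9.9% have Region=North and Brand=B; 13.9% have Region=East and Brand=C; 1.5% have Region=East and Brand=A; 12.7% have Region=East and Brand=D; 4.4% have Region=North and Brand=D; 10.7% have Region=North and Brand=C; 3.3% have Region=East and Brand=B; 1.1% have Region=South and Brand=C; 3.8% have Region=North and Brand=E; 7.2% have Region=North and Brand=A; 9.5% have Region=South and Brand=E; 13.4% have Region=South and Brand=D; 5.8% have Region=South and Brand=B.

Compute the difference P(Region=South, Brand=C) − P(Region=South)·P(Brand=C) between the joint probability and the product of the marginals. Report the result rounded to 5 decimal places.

-0.07073

P(Region=South) = 0.020 + 0.058 + 0.011 + 0.134 + 0.095 = 0.318.
P(Brand=C) = 0.107 + 0.011 + 0.139 = 0.257.
P(Region=South, Brand=C) − P(Region=South)P(Brand=C) = 0.011 − 0.318×0.257 = -0.07073.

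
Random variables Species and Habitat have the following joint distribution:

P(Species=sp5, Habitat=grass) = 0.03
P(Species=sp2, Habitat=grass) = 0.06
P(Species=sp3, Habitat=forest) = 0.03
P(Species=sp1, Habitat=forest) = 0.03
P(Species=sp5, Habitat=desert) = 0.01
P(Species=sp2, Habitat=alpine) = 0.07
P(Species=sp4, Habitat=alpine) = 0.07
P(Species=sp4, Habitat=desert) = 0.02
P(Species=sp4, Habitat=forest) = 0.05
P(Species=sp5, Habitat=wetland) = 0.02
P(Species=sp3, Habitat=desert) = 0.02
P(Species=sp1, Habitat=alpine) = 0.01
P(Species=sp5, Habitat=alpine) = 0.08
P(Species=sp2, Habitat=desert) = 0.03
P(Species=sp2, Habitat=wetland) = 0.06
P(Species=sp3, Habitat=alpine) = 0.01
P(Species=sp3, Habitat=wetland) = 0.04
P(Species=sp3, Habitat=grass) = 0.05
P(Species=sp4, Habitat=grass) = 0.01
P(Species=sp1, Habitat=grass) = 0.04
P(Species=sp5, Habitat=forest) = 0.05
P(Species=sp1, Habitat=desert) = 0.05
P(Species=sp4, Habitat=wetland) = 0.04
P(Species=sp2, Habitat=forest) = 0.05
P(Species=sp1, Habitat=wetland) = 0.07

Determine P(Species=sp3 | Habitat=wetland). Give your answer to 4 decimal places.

0.1739

P(Habitat=wetland) = 0.07 + 0.06 + 0.04 + 0.04 + 0.02 = 0.23.
P(Species=sp3 | Habitat=wetland) = 0.04/0.23 = 0.1739.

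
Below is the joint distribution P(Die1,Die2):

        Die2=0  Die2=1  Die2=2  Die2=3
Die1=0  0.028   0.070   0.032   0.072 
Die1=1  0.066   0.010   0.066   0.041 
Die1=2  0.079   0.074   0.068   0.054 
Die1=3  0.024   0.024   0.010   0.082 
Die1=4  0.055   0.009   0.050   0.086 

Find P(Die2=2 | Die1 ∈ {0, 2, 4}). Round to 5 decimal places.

P(Die1=0) = 0.028 + 0.070 + 0.032 + 0.072 = 0.202.
P(Die1=2) = 0.079 + 0.074 + 0.068 + 0.054 = 0.275.
P(Die1=4) = 0.055 + 0.009 + 0.050 + 0.086 = 0.200.
P(Die1 ∈ {0, 2, 4}) = 0.202 + 0.275 + 0.200 = 0.677; P(Die2=2, Die1 ∈ {0, 2, 4}) = 0.032 + 0.068 + 0.050 = 0.150.
P(Die2=2 | Die1 ∈ {0, 2, 4}) = 0.150/0.677 = 0.22157.

0.22157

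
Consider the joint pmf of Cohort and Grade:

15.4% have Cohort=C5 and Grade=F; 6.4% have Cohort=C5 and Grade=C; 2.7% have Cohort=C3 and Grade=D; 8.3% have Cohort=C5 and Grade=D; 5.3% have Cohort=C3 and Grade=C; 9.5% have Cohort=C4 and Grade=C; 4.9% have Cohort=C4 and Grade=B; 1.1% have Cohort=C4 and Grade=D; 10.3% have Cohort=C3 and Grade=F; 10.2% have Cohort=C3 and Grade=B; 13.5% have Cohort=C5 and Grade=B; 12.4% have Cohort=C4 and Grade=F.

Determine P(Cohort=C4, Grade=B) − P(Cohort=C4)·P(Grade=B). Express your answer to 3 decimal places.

-0.031

P(Cohort=C4) = 0.049 + 0.095 + 0.011 + 0.124 = 0.279.
P(Grade=B) = 0.102 + 0.049 + 0.135 = 0.286.
P(Cohort=C4, Grade=B) − P(Cohort=C4)P(Grade=B) = 0.049 − 0.279×0.286 = -0.031.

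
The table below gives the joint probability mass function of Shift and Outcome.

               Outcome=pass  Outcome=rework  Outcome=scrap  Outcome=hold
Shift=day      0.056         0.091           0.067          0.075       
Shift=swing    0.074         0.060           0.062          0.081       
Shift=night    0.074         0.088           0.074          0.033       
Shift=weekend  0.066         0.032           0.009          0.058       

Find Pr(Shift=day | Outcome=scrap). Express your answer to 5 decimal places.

P(Outcome=scrap) = 0.067 + 0.062 + 0.074 + 0.009 = 0.212.
P(Shift=day | Outcome=scrap) = 0.067/0.212 = 0.31604.

0.31604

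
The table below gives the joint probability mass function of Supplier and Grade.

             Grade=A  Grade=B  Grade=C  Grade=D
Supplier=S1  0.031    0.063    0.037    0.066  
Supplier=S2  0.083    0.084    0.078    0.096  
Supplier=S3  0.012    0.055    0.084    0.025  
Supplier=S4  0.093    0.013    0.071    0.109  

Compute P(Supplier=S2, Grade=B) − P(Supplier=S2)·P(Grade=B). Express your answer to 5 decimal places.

0.01069

P(Supplier=S2) = 0.083 + 0.084 + 0.078 + 0.096 = 0.341.
P(Grade=B) = 0.063 + 0.084 + 0.055 + 0.013 = 0.215.
P(Supplier=S2, Grade=B) − P(Supplier=S2)P(Grade=B) = 0.084 − 0.341×0.215 = 0.01069.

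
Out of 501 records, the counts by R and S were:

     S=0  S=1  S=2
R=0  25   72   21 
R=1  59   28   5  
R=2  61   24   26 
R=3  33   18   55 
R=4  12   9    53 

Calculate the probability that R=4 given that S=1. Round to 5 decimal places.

0.05960

Total with S=1: 72 + 28 + 24 + 18 + 9 = 151.
P(R=4 | S=1) = 9/151 = 0.05960.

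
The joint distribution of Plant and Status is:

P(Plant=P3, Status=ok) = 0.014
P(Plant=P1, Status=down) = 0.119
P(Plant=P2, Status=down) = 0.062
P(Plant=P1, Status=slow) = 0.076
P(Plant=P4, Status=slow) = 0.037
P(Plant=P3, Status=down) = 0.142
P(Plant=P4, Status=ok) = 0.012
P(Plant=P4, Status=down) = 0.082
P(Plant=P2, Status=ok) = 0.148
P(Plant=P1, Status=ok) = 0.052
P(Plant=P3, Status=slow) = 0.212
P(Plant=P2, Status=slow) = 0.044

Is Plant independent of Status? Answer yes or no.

P(Plant=P2) = 0.254 and P(Status=ok) = 0.226, so their product is 0.05740, but P(Plant=P2, Status=ok) = 0.148. Since these differ, Plant and Status are not independent.

no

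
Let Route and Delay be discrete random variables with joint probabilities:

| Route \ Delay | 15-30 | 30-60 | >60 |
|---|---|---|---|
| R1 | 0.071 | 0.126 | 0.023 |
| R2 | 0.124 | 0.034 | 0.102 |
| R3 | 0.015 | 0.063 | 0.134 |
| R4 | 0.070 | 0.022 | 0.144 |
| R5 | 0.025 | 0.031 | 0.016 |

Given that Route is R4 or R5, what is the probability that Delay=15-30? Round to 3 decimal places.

P(Route=R4) = 0.070 + 0.022 + 0.144 = 0.236.
P(Route=R5) = 0.025 + 0.031 + 0.016 = 0.072.
P(Route ∈ {R4, R5}) = 0.236 + 0.072 = 0.308; P(Delay=15-30, Route ∈ {R4, R5}) = 0.070 + 0.025 = 0.095.
P(Delay=15-30 | Route ∈ {R4, R5}) = 0.095/0.308 = 0.308.

0.308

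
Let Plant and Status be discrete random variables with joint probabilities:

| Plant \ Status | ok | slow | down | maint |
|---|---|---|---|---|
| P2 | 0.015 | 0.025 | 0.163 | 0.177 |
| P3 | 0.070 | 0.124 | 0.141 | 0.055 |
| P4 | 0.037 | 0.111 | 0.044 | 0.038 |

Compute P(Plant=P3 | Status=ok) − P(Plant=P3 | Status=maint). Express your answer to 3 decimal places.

P(Status=ok) = 0.015 + 0.070 + 0.037 = 0.122; P(Plant=P3 | Status=ok) = 0.070/0.122 = 0.5738.
P(Status=maint) = 0.177 + 0.055 + 0.038 = 0.270; P(Plant=P3 | Status=maint) = 0.055/0.270 = 0.2037.
Difference = 0.370.

0.370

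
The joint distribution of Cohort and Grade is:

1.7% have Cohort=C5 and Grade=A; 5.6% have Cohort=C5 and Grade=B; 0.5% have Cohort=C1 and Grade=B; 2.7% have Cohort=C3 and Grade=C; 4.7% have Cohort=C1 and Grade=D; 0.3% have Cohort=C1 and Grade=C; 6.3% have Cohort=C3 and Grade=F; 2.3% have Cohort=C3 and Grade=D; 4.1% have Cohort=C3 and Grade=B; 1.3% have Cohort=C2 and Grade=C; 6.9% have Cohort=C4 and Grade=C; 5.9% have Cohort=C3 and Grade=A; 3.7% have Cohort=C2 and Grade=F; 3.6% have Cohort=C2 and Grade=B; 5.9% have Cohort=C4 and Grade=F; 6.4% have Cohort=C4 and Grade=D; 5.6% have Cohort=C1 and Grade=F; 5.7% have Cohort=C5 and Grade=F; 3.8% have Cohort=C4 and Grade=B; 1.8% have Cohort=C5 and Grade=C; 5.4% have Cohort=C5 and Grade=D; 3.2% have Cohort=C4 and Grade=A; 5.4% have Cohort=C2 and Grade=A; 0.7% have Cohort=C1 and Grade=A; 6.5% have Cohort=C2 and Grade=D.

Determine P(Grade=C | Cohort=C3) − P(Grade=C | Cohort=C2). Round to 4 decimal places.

P(Cohort=C3) = 0.059 + 0.041 + 0.027 + 0.023 + 0.063 = 0.213; P(Grade=C | Cohort=C3) = 0.027/0.213 = 0.12676.
P(Cohort=C2) = 0.054 + 0.036 + 0.013 + 0.065 + 0.037 = 0.205; P(Grade=C | Cohort=C2) = 0.013/0.205 = 0.06341.
Difference = 0.0633.

0.0633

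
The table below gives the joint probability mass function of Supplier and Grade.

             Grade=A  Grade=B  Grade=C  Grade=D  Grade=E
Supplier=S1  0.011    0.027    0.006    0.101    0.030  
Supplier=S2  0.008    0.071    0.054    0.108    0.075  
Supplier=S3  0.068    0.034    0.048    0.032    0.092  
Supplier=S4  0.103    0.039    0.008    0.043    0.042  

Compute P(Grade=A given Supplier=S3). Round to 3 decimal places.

P(Supplier=S3) = 0.068 + 0.034 + 0.048 + 0.032 + 0.092 = 0.274.
P(Grade=A | Supplier=S3) = 0.068/0.274 = 0.248.

0.248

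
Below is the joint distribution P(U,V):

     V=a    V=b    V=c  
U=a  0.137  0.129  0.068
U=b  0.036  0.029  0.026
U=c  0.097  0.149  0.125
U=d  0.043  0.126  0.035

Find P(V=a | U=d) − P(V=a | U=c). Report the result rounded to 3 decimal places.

P(U=d) = 0.043 + 0.126 + 0.035 = 0.204; P(V=a | U=d) = 0.043/0.204 = 0.2108.
P(U=c) = 0.097 + 0.149 + 0.125 = 0.371; P(V=a | U=c) = 0.097/0.371 = 0.2615.
Difference = -0.051.

-0.051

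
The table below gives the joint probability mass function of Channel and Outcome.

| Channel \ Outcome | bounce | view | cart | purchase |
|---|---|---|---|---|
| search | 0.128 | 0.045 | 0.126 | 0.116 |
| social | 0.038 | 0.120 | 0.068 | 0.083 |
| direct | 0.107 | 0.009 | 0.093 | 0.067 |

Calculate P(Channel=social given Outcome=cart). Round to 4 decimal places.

P(Outcome=cart) = 0.126 + 0.068 + 0.093 = 0.287.
P(Channel=social | Outcome=cart) = 0.068/0.287 = 0.2369.

0.2369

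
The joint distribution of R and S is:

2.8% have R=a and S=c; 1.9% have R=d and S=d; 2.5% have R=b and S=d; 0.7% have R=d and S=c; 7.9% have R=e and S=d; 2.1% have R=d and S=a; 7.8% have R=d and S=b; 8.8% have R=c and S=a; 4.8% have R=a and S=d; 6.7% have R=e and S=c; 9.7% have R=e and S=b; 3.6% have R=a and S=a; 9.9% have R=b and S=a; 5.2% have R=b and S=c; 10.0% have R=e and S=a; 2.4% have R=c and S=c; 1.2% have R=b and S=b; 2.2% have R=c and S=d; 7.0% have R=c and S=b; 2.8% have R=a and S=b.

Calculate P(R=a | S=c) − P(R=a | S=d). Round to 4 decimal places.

P(S=c) = 0.028 + 0.052 + 0.024 + 0.007 + 0.067 = 0.178; P(R=a | S=c) = 0.028/0.178 = 0.15730.
P(S=d) = 0.048 + 0.025 + 0.022 + 0.019 + 0.079 = 0.193; P(R=a | S=d) = 0.048/0.193 = 0.24870.
Difference = -0.0914.

-0.0914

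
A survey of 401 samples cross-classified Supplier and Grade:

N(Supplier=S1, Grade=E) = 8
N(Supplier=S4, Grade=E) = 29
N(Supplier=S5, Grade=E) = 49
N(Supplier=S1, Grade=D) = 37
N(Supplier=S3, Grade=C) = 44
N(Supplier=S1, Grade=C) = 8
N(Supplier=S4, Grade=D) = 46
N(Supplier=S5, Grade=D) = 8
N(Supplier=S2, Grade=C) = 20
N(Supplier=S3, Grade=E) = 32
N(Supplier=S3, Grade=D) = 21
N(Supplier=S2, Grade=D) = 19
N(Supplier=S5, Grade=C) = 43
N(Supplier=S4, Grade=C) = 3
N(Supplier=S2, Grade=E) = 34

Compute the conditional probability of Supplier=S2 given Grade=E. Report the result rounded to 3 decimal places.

Total with Grade=E: 8 + 34 + 32 + 29 + 49 = 152.
P(Supplier=S2 | Grade=E) = 34/152 = 0.224.

0.224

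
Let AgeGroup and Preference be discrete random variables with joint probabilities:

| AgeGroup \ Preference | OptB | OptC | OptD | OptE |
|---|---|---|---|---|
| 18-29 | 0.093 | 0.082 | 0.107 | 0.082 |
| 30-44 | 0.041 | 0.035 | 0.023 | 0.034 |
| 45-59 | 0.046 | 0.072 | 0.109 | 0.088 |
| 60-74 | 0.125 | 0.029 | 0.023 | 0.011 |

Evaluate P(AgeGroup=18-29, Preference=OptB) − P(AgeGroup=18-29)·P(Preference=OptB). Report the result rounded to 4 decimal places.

P(AgeGroup=18-29) = 0.093 + 0.082 + 0.107 + 0.082 = 0.364.
P(Preference=OptB) = 0.093 + 0.041 + 0.046 + 0.125 = 0.305.
P(AgeGroup=18-29, Preference=OptB) − P(AgeGroup=18-29)P(Preference=OptB) = 0.093 − 0.364×0.305 = -0.0180.

-0.0180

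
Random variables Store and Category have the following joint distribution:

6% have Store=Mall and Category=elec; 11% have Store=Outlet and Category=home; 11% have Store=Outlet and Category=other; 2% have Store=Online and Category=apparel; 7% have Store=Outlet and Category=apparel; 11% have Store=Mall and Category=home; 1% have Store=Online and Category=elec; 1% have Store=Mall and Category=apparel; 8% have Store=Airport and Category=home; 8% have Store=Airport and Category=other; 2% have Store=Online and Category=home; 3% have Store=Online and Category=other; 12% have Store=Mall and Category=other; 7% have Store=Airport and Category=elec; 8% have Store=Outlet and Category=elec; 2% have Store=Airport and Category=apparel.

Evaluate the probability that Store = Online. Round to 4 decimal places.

P(Store=Online) = 0.02 + 0.01 + 0.02 + 0.03 = 0.08.

0.0800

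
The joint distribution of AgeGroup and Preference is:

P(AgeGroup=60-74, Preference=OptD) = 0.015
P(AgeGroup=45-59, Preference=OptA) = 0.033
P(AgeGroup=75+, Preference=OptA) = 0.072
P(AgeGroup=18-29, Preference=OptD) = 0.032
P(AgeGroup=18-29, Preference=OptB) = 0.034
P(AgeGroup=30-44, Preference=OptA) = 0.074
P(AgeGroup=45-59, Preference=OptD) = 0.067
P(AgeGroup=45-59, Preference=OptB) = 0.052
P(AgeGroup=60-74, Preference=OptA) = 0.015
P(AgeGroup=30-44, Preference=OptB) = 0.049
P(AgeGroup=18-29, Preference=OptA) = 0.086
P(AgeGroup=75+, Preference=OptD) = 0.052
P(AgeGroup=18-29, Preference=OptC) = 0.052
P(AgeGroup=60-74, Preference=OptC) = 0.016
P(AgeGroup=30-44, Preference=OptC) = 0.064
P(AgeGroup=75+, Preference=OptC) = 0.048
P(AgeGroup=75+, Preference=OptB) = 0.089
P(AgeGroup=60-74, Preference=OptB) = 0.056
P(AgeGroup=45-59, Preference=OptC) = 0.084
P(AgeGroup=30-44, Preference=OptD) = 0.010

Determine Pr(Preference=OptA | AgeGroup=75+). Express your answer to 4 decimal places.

0.2759

P(AgeGroup=75+) = 0.072 + 0.089 + 0.048 + 0.052 = 0.261.
P(Preference=OptA | AgeGroup=75+) = 0.072/0.261 = 0.2759.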